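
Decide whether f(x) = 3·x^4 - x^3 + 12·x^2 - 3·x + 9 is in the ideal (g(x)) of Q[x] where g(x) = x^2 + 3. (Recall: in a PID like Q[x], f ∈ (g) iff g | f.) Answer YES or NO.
In Q[x] the ideal (g) consists of all multiples of g, so f ∈ (g) iff g | f, i.e. iff the remainder of f on division by g is 0. Divide f by g (g is monic, so eliminate the leading term of the running remainder at each step):
  leading term 3·x^4: subtract (3·x^2)·g(x) = 3·x^4 + 9·x^2, leaving -x^3 + 3·x^2 - 3·x + 9
  leading term -x^3: subtract (-x)·g(x) = -x^3 - 3·x, leaving 3·x^2 + 9
  leading term 3·x^2: subtract (3)·g(x) = 3·x^2 + 9, leaving 0
The remainder is 0, so f(x) = g(x) · h(x) with h(x) = 3·x^2 - x + 3. Hence g | f, i.e. f ∈ (g).

Final answer: YES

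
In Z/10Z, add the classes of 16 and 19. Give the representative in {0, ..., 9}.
Reduce the summands first: 16 ≡ 6, 19 ≡ 9 (mod 10), so 16 + 19 ≡ 6 + 9 (mod 10). 6 + 9 = 15; 15 = 1·10 + 5, so (16 + 19) mod 10 = 5.

Final answer: 5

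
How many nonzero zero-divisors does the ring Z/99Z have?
In Z/99Z each nonzero element is either a unit (gcd with 99 is 1) or a zero-divisor (gcd > 1). The number of units is φ(99): factorise 99 = 3^2 · 11, so φ(99) = (3^2 − 3^1) · (11 − 1) = 6 · 10 = 60. The nonzero elements number 99 − 1 = 98. Hence the nonzero zero-divisors number 98 − 60 = 38.

Final answer: Z/99Z has 38 nonzero zero-divisors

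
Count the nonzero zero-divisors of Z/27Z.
In Z/27Z each nonzero element is either a unit (gcd with 27 is 1) or a zero-divisor (gcd > 1). The number of units is φ(27): factorise 27 = 3^3, so φ(27) = (3^3 − 3^2) = 18 = 18. The nonzero elements number 27 − 1 = 26. Hence the nonzero zero-divisors number 26 − 18 = 8.

Final answer: Z/27Z has 8 nonzero zero-divisors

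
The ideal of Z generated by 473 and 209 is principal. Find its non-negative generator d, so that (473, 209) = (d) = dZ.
In the PID Z, (a, b) is generated by gcd(a, b). Compute gcd(473, 209) with the extended Euclidean algorithm, tracking rows (r, s, t) with s·473 + t·209 = r:
  row A: (473, 1, 0)   [1·473 + 0·209 = 473]
  row B: (209, 0, 1)   [0·473 + 1·209 = 209]
  473 = 2·209 + 55   → row C = row A − 2·row B = (55, 1, −2)   [check: 1·473 − 2·209 = 55]
  209 = 3·55 + 44   → row D = row B − 3·row C = (44, −3, 7)   [check: −3·473 + 7·209 = 44]
  55 = 1·44 + 11   → row E = row C − 1·row D = (11, 4, −9)   [check: 4·473 − 9·209 = 11]
  44 = 4·11 + 0   → remainder 0, stop. gcd = 11 (last nonzero row E).
So gcd(473, 209) = 11, with Bézout identity 4·473 − 9·209 = 11. Containment (⊇): the Bézout identity exhibits 11 as an element of (473, 209), giving (11) ⊆ (473, 209). Containment (⊆): since 11 | 473 and 11 | 209 (473 = 11·43, 209 = 11·19), every Z-linear combination of 473 and 209 is divisible by 11, so (473, 209) ⊆ (11). Therefore (473, 209) = (11), d = 11.

Final answer: (473, 209) = (11); d = 11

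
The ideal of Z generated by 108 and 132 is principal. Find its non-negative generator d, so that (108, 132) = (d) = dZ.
In the PID Z, (a, b) is generated by gcd(a, b). Compute gcd(132, 108) with the extended Euclidean algorithm, tracking rows (r, s, t) with s·132 + t·108 = r:
  row A: (132, 1, 0)   [1·132 + 0·108 = 132]
  row B: (108, 0, 1)   [0·132 + 1·108 = 108]
  132 = 1·108 + 24   → row C = row A − 1·row B = (24, 1, −1)   [check: 1·132 − 1·108 = 24]
  108 = 4·24 + 12   → row D = row B − 4·row C = (12, −4, 5)   [check: −4·132 + 5·108 = 12]
  24 = 2·12 + 0   → remainder 0, stop. gcd = 12 (last nonzero row D).
So gcd(108, 132) = 12, with Bézout identity −4·132 + 5·108 = 12. Containment (⊇): the Bézout identity exhibits 12 as an element of (108, 132), giving (12) ⊆ (108, 132). Containment (⊆): since 12 | 108 and 12 | 132 (108 = 12·9, 132 = 12·11), every Z-linear combination of 108 and 132 is divisible by 12, so (108, 132) ⊆ (12). Therefore (108, 132) = (12), d = 12.

Final answer: (108, 132) = (12); d = 12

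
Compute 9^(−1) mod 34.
9^(−1) ≡ 19 (mod 34)

Apply the extended Euclidean algorithm to (34, 9), tracking rows (r, s, t) with s·34 + t·9 = r. Each division r_prev = q·r_cur + r_new produces the new row as (previous row) − q·(current row):
  row A: (34, 1, 0)   [1·34 + 0·9 = 34]
  row B: (9, 0, 1)   [0·34 + 1·9 = 9]
  34 = 3·9 + 7   → row C = row A − 3·row B = (7, 1, −3)   [check: 1·34 − 3·9 = 7]
  9 = 1·7 + 2   → row D = row B − 1·row C = (2, −1, 4)   [check: −1·34 + 4·9 = 2]
  7 = 3·2 + 1   → row E = row C − 3·row D = (1, 4, −15)   [check: 4·34 − 15·9 = 1]
  2 = 2·1 + 0   → remainder 0, stop. gcd = 1 (last nonzero row E).
The gcd is 1, so 9 is invertible mod 34. The last nonzero row gives 4·34 − 15·9 = 1, so t = −15. So 9^(−1) ≡ −15 ≡ 19 (mod 34). Verify: 9 · 19 = 171 ≡ 1 (mod 34). ✓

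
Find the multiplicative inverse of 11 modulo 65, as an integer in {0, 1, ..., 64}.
Apply the extended Euclidean algorithm to (65, 11), tracking rows (r, s, t) with s·65 + t·11 = r. Each division r_prev = q·r_cur + r_new produces the new row as (previous row) − q·(current row):
  row A: (65, 1, 0)   [1·65 + 0·11 = 65]
  row B: (11, 0, 1)   [0·65 + 1·11 = 11]
  65 = 5·11 + 10   → row C = row A − 5·row B = (10, 1, −5)   [check: 1·65 − 5·11 = 10]
  11 = 1·10 + 1   → row D = row B − 1·row C = (1, −1, 6)   [check: −1·65 + 6·11 = 1]
  10 = 10·1 + 0   → remainder 0, stop. gcd = 1 (last nonzero row D).
The gcd is 1, so 11 is invertible mod 65. The last nonzero row gives −1·65 + 6·11 = 1, so t = 6. So 11^(−1) ≡ 6 (mod 65). Verify: 11 · 6 = 66 ≡ 1 (mod 65). ✓

Final answer: 11^(−1) ≡ 6 (mod 65)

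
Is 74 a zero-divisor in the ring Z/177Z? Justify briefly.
NO

gcd(74, 177) = 1, so 74 is a unit in Z/177Z (it has a multiplicative inverse). A unit cannot be a zero-divisor: if 74·b ≡ 0 then multiplying both sides by 74^(−1) gives b ≡ 0. So 74 is not a zero-divisor.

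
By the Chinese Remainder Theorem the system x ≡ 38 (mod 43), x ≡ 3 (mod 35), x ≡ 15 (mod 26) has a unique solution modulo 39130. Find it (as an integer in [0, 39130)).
x ≡ 37663 (mod 39130); the representative in [0, 39130) is 37663

The moduli 43, 35, 26 are pairwise coprime, so by the CRT there is a unique solution mod 43·35·26 = 39130.
Solve by successive substitution. Start with x ≡ 38 (mod 43).
  Combine with x ≡ 3 (mod 35): write x = 38 + 43·t and require 38 + 43·t ≡ 3 (mod 35), i.e. 43·t ≡ 3 − 38 ≡ 0 (mod 35). Since 43^(−1) ≡ 22 (mod 35) (43 ≡ 8 (mod 35)), t ≡ 22·0 ≡ 0 (mod 35). So x ≡ 38 + 43·0 = 38 (mod 1505).
  Combine with x ≡ 15 (mod 26): write x = 38 + 1505·t and require 38 + 1505·t ≡ 15 (mod 26), i.e. 1505·t ≡ 15 − 38 ≡ 3 (mod 26). Since 1505^(−1) ≡ 17 (mod 26) (1505 ≡ 23 (mod 26)), t ≡ 17·3 ≡ 25 (mod 26). So x ≡ 38 + 1505·25 = 37663 (mod 39130).
Unique solution in [0, 39130): x = 37663.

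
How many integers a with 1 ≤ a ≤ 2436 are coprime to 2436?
672

The number of a ∈ {1, ..., 2436} with gcd(a, 2436) = 1 is by definition Euler's totient φ(2436). φ is multiplicative, with φ(p^e) = p^e − p^(e−1). Factorise 2436 = 2^2 · 3 · 7 · 29. Then
  φ(2436) = (2^2 − 2^1) · (3 − 1) · (7 − 1) · (29 − 1) = 2 · 2 · 6 · 28 = 672.
So there are 672 such integers.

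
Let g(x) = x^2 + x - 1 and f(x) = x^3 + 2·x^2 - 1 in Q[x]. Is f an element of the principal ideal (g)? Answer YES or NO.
In Q[x] the ideal (g) consists of all multiples of g, so f ∈ (g) iff g | f, i.e. iff the remainder of f on division by g is 0. Divide f by g (g is monic, so eliminate the leading term of the running remainder at each step):
  leading term x^3: subtract (x)·g(x) = x^3 + x^2 - x, leaving x^2 + x - 1
  leading term x^2: subtract (1)·g(x) = x^2 + x - 1, leaving 0
The remainder is 0, so f(x) = g(x) · h(x) with h(x) = x + 1. Hence g | f, i.e. f ∈ (g).

Final answer: YES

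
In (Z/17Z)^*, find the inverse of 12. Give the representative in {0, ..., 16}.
12^(−1) ≡ 10 (mod 17)

Apply the extended Euclidean algorithm to (17, 12), tracking rows (r, s, t) with s·17 + t·12 = r. Each division r_prev = q·r_cur + r_new produces the new row as (previous row) − q·(current row):
  row A: (17, 1, 0)   [1·17 + 0·12 = 17]
  row B: (12, 0, 1)   [0·17 + 1·12 = 12]
  17 = 1·12 + 5   → row C = row A − 1·row B = (5, 1, −1)   [check: 1·17 − 1·12 = 5]
  12 = 2·5 + 2   → row D = row B − 2·row C = (2, −2, 3)   [check: −2·17 + 3·12 = 2]
  5 = 2·2 + 1   → row E = row C − 2·row D = (1, 5, −7)   [check: 5·17 − 7·12 = 1]
  2 = 2·1 + 0   → remainder 0, stop. gcd = 1 (last nonzero row E).
The gcd is 1, so 12 is invertible mod 17. The last nonzero row gives 5·17 − 7·12 = 1, so t = −7. So 12^(−1) ≡ −7 ≡ 10 (mod 17). Verify: 12 · 10 = 120 ≡ 1 (mod 17). ✓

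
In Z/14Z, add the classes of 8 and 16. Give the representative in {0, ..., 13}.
10

Reduce the summands first: 16 ≡ 2 (mod 14), so 8 + 16 ≡ 8 + 2 (mod 14). 8 + 2 = 10; 10 = 0·14 + 10, so (8 + 16) mod 14 = 10.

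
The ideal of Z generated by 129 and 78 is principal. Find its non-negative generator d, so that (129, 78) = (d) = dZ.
(129, 78) = (3); d = 3

In the PID Z, (a, b) is generated by gcd(a, b). Compute gcd(129, 78) with the extended Euclidean algorithm, tracking rows (r, s, t) with s·129 + t·78 = r:
  row A: (129, 1, 0)   [1·129 + 0·78 = 129]
  row B: (78, 0, 1)   [0·129 + 1·78 = 78]
  129 = 1·78 + 51   → row C = row A − 1·row B = (51, 1, −1)   [check: 1·129 − 1·78 = 51]
  78 = 1·51 + 27   → row D = row B − 1·row C = (27, −1, 2)   [check: −1·129 + 2·78 = 27]
  51 = 1·27 + 24   → row E = row C − 1·row D = (24, 2, −3)   [check: 2·129 − 3·78 = 24]
  27 = 1·24 + 3   → row F = row D − 1·row E = (3, −3, 5)   [check: −3·129 + 5·78 = 3]
  24 = 8·3 + 0   → remainder 0, stop. gcd = 3 (last nonzero row F).
So gcd(129, 78) = 3, with Bézout identity −3·129 + 5·78 = 3. Containment (⊇): the Bézout identity exhibits 3 as an element of (129, 78), giving (3) ⊆ (129, 78). Containment (⊆): since 3 | 129 and 3 | 78 (129 = 3·43, 78 = 3·26), every Z-linear combination of 129 and 78 is divisible by 3, so (129, 78) ⊆ (3). Therefore (129, 78) = (3), d = 3.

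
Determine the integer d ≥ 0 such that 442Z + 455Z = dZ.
In the PID Z, (a, b) is generated by gcd(a, b). Compute gcd(455, 442) with the extended Euclidean algorithm, tracking rows (r, s, t) with s·455 + t·442 = r:
  row A: (455, 1, 0)   [1·455 + 0·442 = 455]
  row B: (442, 0, 1)   [0·455 + 1·442 = 442]
  455 = 1·442 + 13   → row C = row A − 1·row B = (13, 1, −1)   [check: 1·455 − 1·442 = 13]
  442 = 34·13 + 0   → remainder 0, stop. gcd = 13 (last nonzero row C).
So gcd(442, 455) = 13, with Bézout identity 1·455 − 1·442 = 13. Containment (⊇): the Bézout identity exhibits 13 as an element of (442, 455), giving (13) ⊆ (442, 455). Containment (⊆): since 13 | 442 and 13 | 455 (442 = 13·34, 455 = 13·35), every Z-linear combination of 442 and 455 is divisible by 13, so (442, 455) ⊆ (13). Therefore (442, 455) = (13), d = 13.

Final answer: (442, 455) = (13); d = 13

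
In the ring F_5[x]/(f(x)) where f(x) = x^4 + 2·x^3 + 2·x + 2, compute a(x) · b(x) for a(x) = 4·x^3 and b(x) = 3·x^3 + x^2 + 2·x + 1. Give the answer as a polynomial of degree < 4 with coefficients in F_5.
Multiply as integer polynomials: a · b = 12·x^6 + 4·x^5 + 8·x^4 + 4·x^3. Reducing coefficients mod 5: a · b ≡ 2·x^6 + 4·x^5 + 3·x^4 + 4·x^3. Now divide by f(x) = x^4 + 2·x^3 + 2·x + 2 in F_5[x], eliminating the leading term at each step:
  leading term 2·x^6: subtract (2·x^2)·f(x) = 2·x^6 + 4·x^5 + 4·x^3 + 4·x^2, leaving 3·x^4 + x^2 (coefficients mod 5)
  leading term 3·x^4: subtract (3)·f(x) = 3·x^4 + x^3 + x + 1, leaving 4·x^3 + x^2 + 4·x + 4 (coefficients mod 5)
The degree is now < 4, so this is the remainder. Hence a · b ≡ 4·x^3 + x^2 + 4·x + 4 in F_5[x]/(f).

Final answer: a · b ≡ 4·x^3 + x^2 + 4·x + 4 (mod f(x))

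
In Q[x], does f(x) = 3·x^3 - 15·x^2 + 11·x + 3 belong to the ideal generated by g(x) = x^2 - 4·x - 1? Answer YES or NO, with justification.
NO

In Q[x] the ideal (g) consists of all multiples of g, so f ∈ (g) iff g | f, i.e. iff the remainder of f on division by g is 0. Divide f by g (g is monic, so eliminate the leading term of the running remainder at each step):
  leading term 3·x^3: subtract (3·x)·g(x) = 3·x^3 - 12·x^2 - 3·x, leaving -3·x^2 + 14·x + 3
  leading term -3·x^2: subtract (-3)·g(x) = -3·x^2 + 12·x + 3, leaving 2·x
The remainder r(x) = 2·x ≠ 0 (and deg r < deg g), so g ∤ f, i.e. f ∉ (g).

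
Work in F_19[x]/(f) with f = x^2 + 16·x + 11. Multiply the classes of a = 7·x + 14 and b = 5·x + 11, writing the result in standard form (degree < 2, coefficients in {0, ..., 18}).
Multiply as integer polynomials: a · b = 35·x^2 + 147·x + 154. Reducing coefficients mod 19: a · b ≡ 16·x^2 + 14·x + 2. Now divide by f(x) = x^2 + 16·x + 11 in F_19[x], eliminating the leading term at each step:
  leading term 16·x^2: subtract (16)·f(x) = 16·x^2 + 9·x + 5, leaving 5·x + 16 (coefficients mod 19)
The degree is now < 2, so this is the remainder. Hence a · b ≡ 5·x + 16 in F_19[x]/(f).

Final answer: a · b ≡ 5·x + 16 (mod f(x))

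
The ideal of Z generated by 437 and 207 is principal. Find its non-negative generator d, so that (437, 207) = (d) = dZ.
(437, 207) = (23); d = 23

In the PID Z, (a, b) is generated by gcd(a, b). Compute gcd(437, 207) with the extended Euclidean algorithm, tracking rows (r, s, t) with s·437 + t·207 = r:
  row A: (437, 1, 0)   [1·437 + 0·207 = 437]
  row B: (207, 0, 1)   [0·437 + 1·207 = 207]
  437 = 2·207 + 23   → row C = row A − 2·row B = (23, 1, −2)   [check: 1·437 − 2·207 = 23]
  207 = 9·23 + 0   → remainder 0, stop. gcd = 23 (last nonzero row C).
So gcd(437, 207) = 23, with Bézout identity 1·437 − 2·207 = 23. Containment (⊇): the Bézout identity exhibits 23 as an element of (437, 207), giving (23) ⊆ (437, 207). Containment (⊆): since 23 | 437 and 23 | 207 (437 = 23·19, 207 = 23·9), every Z-linear combination of 437 and 207 is divisible by 23, so (437, 207) ⊆ (23). Therefore (437, 207) = (23), d = 23.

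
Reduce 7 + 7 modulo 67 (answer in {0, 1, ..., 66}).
14

Both summands are already reduced mod 67. 7 + 7 = 14; 14 = 0·67 + 14, so (7 + 7) mod 67 = 14.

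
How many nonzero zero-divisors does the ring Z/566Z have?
Z/566Z has 283 nonzero zero-divisors

In Z/566Z each nonzero element is either a unit (gcd with 566 is 1) or a zero-divisor (gcd > 1). The number of units is φ(566): factorise 566 = 2 · 283, so φ(566) = (2 − 1) · (283 − 1) = 1 · 282 = 282. The nonzero elements number 566 − 1 = 565. Hence the nonzero zero-divisors number 565 − 282 = 283.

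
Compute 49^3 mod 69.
Use repeated squaring. Binary(3) = 11. Walk through the bits of the exponent 3 left-to-right: at each bit after the leading one, square the running value, then multiply by 49 if the bit is 1 (always reducing mod 69):
  bit 1 = 1 (leading): start with 49.
  bit 2 = 1: square 49^2 = 2401 ≡ 55; bit is 1, so multiply 55·49 = 2695 ≡ 4 (mod 69).
Final value: 49^3 ≡ 4 (mod 69).

Final answer: 4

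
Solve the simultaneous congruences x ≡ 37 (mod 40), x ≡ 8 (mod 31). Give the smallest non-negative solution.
The moduli 40, 31 are pairwise coprime, so by the CRT there is a unique solution mod 40·31 = 1240.
Solve by successive substitution. Start with x ≡ 37 (mod 40).
  Combine with x ≡ 8 (mod 31): write x = 37 + 40·t and require 37 + 40·t ≡ 8 (mod 31), i.e. 40·t ≡ 8 − 37 ≡ 2 (mod 31). Since 40^(−1) ≡ 7 (mod 31) (40 ≡ 9 (mod 31)), t ≡ 7·2 ≡ 14 (mod 31). So x ≡ 37 + 40·14 = 597 (mod 1240).
Unique solution in [0, 1240): x = 597.

Final answer: x ≡ 597 (mod 1240); the representative in [0, 1240) is 597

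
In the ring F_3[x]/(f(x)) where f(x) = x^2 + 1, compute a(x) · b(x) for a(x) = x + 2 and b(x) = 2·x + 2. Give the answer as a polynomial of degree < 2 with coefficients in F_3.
Multiply as integer polynomials: a · b = 2·x^2 + 6·x + 4. Reducing coefficients mod 3: a · b ≡ 2·x^2 + 1. Now divide by f(x) = x^2 + 1 in F_3[x], eliminating the leading term at each step:
  leading term 2·x^2: subtract (2)·f(x) = 2·x^2 + 2, leaving 2 (coefficients mod 3)
The degree is now < 2, so this is the remainder. Hence a · b ≡ 2 in F_3[x]/(f).

Final answer: a · b ≡ 2 (mod f(x))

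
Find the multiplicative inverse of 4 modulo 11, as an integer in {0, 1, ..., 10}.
Apply the extended Euclidean algorithm to (11, 4), tracking rows (r, s, t) with s·11 + t·4 = r. Each division r_prev = q·r_cur + r_new produces the new row as (previous row) − q·(current row):
  row A: (11, 1, 0)   [1·11 + 0·4 = 11]
  row B: (4, 0, 1)   [0·11 + 1·4 = 4]
  11 = 2·4 + 3   → row C = row A − 2·row B = (3, 1, −2)   [check: 1·11 − 2·4 = 3]
  4 = 1·3 + 1   → row D = row B − 1·row C = (1, −1, 3)   [check: −1·11 + 3·4 = 1]
  3 = 3·1 + 0   → remainder 0, stop. gcd = 1 (last nonzero row D).
The gcd is 1, so 4 is invertible mod 11. The last nonzero row gives −1·11 + 3·4 = 1, so t = 3. So 4^(−1) ≡ 3 (mod 11). Verify: 4 · 3 = 12 ≡ 1 (mod 11). ✓

Final answer: 4^(−1) ≡ 3 (mod 11)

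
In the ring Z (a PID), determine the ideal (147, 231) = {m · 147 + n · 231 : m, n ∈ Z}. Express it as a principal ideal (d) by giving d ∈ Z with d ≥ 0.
(147, 231) = (21); d = 21

In the PID Z, (a, b) is generated by gcd(a, b). Compute gcd(231, 147) with the extended Euclidean algorithm, tracking rows (r, s, t) with s·231 + t·147 = r:
  row A: (231, 1, 0)   [1·231 + 0·147 = 231]
  row B: (147, 0, 1)   [0·231 + 1·147 = 147]
  231 = 1·147 + 84   → row C = row A − 1·row B = (84, 1, −1)   [check: 1·231 − 1·147 = 84]
  147 = 1·84 + 63   → row D = row B − 1·row C = (63, −1, 2)   [check: −1·231 + 2·147 = 63]
  84 = 1·63 + 21   → row E = row C − 1·row D = (21, 2, −3)   [check: 2·231 − 3·147 = 21]
  63 = 3·21 + 0   → remainder 0, stop. gcd = 21 (last nonzero row E).
So gcd(147, 231) = 21, with Bézout identity 2·231 − 3·147 = 21. Containment (⊇): the Bézout identity exhibits 21 as an element of (147, 231), giving (21) ⊆ (147, 231). Containment (⊆): since 21 | 147 and 21 | 231 (147 = 21·7, 231 = 21·11), every Z-linear combination of 147 and 231 is divisible by 21, so (147, 231) ⊆ (21). Therefore (147, 231) = (21), d = 21.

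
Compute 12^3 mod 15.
3

Use repeated squaring. Binary(3) = 11. Walk through the bits of the exponent 3 left-to-right: at each bit after the leading one, square the running value, then multiply by 12 if the bit is 1 (always reducing mod 15):
  bit 1 = 1 (leading): start with 12.
  bit 2 = 1: square 12^2 = 144 ≡ 9; bit is 1, so multiply 9·12 = 108 ≡ 3 (mod 15).
Final value: 12^3 ≡ 3 (mod 15).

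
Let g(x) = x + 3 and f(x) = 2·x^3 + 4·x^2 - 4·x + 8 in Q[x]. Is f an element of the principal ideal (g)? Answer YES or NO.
In Q[x] the ideal (g) consists of all multiples of g, so f ∈ (g) iff g | f, i.e. iff the remainder of f on division by g is 0. Divide f by g (g is monic, so eliminate the leading term of the running remainder at each step):
  leading term 2·x^3: subtract (2·x^2)·g(x) = 2·x^3 + 6·x^2, leaving -2·x^2 - 4·x + 8
  leading term -2·x^2: subtract (-2·x)·g(x) = -2·x^2 - 6·x, leaving 2·x + 8
  leading term 2·x: subtract (2)·g(x) = 2·x + 6, leaving 2
The remainder r(x) = 2 ≠ 0 (and deg r < deg g), so g ∤ f, i.e. f ∉ (g).

Final answer: NO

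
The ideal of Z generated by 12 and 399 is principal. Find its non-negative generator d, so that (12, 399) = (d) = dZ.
In the PID Z, (a, b) is generated by gcd(a, b). Compute gcd(399, 12) with the extended Euclidean algorithm, tracking rows (r, s, t) with s·399 + t·12 = r:
  row A: (399, 1, 0)   [1·399 + 0·12 = 399]
  row B: (12, 0, 1)   [0·399 + 1·12 = 12]
  399 = 33·12 + 3   → row C = row A − 33·row B = (3, 1, −33)   [check: 1·399 − 33·12 = 3]
  12 = 4·3 + 0   → remainder 0, stop. gcd = 3 (last nonzero row C).
So gcd(12, 399) = 3, with Bézout identity 1·399 − 33·12 = 3. Containment (⊇): the Bézout identity exhibits 3 as an element of (12, 399), giving (3) ⊆ (12, 399). Containment (⊆): since 3 | 12 and 3 | 399 (12 = 3·4, 399 = 3·133), every Z-linear combination of 12 and 399 is divisible by 3, so (12, 399) ⊆ (3). Therefore (12, 399) = (3), d = 3.

Final answer: (12, 399) = (3); d = 3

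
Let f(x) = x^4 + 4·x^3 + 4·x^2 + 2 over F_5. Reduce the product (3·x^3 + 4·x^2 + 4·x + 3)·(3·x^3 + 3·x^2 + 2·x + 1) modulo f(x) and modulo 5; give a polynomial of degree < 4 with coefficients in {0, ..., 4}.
a · b ≡ x^3 + 2·x^2 (mod f(x))

Multiply as integer polynomials: a · b = 9·x^6 + 21·x^5 + 30·x^4 + 32·x^3 + 21·x^2 + 10·x + 3. Reducing coefficients mod 5: a · b ≡ 4·x^6 + x^5 + 2·x^3 + x^2 + 3. Now divide by f(x) = x^4 + 4·x^3 + 4·x^2 + 2 in F_5[x], eliminating the leading term at each step:
  leading term 4·x^6: subtract (4·x^2)·f(x) = 4·x^6 + x^5 + x^4 + 3·x^2, leaving 4·x^4 + 2·x^3 + 3·x^2 + 3 (coefficients mod 5)
  leading term 4·x^4: subtract (4)·f(x) = 4·x^4 + x^3 + x^2 + 3, leaving x^3 + 2·x^2 (coefficients mod 5)
The degree is now < 4, so this is the remainder. Hence a · b ≡ x^3 + 2·x^2 in F_5[x]/(f).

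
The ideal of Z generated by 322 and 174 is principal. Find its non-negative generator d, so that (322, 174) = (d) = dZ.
In the PID Z, (a, b) is generated by gcd(a, b). Compute gcd(322, 174) with the extended Euclidean algorithm, tracking rows (r, s, t) with s·322 + t·174 = r:
  row A: (322, 1, 0)   [1·322 + 0·174 = 322]
  row B: (174, 0, 1)   [0·322 + 1·174 = 174]
  322 = 1·174 + 148   → row C = row A − 1·row B = (148, 1, −1)   [check: 1·322 − 1·174 = 148]
  174 = 1·148 + 26   → row D = row B − 1·row C = (26, −1, 2)   [check: −1·322 + 2·174 = 26]
  148 = 5·26 + 18   → row E = row C − 5·row D = (18, 6, −11)   [check: 6·322 − 11·174 = 18]
  26 = 1·18 + 8   → row F = row D − 1·row E = (8, −7, 13)   [check: −7·322 + 13·174 = 8]
  18 = 2·8 + 2   → row G = row E − 2·row F = (2, 20, −37)   [check: 20·322 − 37·174 = 2]
  8 = 4·2 + 0   → remainder 0, stop. gcd = 2 (last nonzero row G).
So gcd(322, 174) = 2, with Bézout identity 20·322 − 37·174 = 2. Containment (⊇): the Bézout identity exhibits 2 as an element of (322, 174), giving (2) ⊆ (322, 174). Containment (⊆): since 2 | 322 and 2 | 174 (322 = 2·161, 174 = 2·87), every Z-linear combination of 322 and 174 is divisible by 2, so (322, 174) ⊆ (2). Therefore (322, 174) = (2), d = 2.

Final answer: (322, 174) = (2); d = 2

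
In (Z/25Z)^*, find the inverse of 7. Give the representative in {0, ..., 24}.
Apply the extended Euclidean algorithm to (25, 7), tracking rows (r, s, t) with s·25 + t·7 = r. Each division r_prev = q·r_cur + r_new produces the new row as (previous row) − q·(current row):
  row A: (25, 1, 0)   [1·25 + 0·7 = 25]
  row B: (7, 0, 1)   [0·25 + 1·7 = 7]
  25 = 3·7 + 4   → row C = row A − 3·row B = (4, 1, −3)   [check: 1·25 − 3·7 = 4]
  7 = 1·4 + 3   → row D = row B − 1·row C = (3, −1, 4)   [check: −1·25 + 4·7 = 3]
  4 = 1·3 + 1   → row E = row C − 1·row D = (1, 2, −7)   [check: 2·25 − 7·7 = 1]
  3 = 3·1 + 0   → remainder 0, stop. gcd = 1 (last nonzero row E).
The gcd is 1, so 7 is invertible mod 25. The last nonzero row gives 2·25 − 7·7 = 1, so t = −7. So 7^(−1) ≡ −7 ≡ 18 (mod 25). Verify: 7 · 18 = 126 ≡ 1 (mod 25). ✓

Final answer: 7^(−1) ≡ 18 (mod 25)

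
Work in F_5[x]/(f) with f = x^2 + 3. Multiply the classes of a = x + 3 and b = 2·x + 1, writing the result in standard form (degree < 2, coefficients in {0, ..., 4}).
Multiply as integer polynomials: a · b = 2·x^2 + 7·x + 3. Reducing coefficients mod 5: a · b ≡ 2·x^2 + 2·x + 3. Now divide by f(x) = x^2 + 3 in F_5[x], eliminating the leading term at each step:
  leading term 2·x^2: subtract (2)·f(x) = 2·x^2 + 1, leaving 2·x + 2 (coefficients mod 5)
The degree is now < 2, so this is the remainder. Hence a · b ≡ 2·x + 2 in F_5[x]/(f).

Final answer: a · b ≡ 2·x + 2 (mod f(x))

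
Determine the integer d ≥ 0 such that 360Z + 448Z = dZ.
(360, 448) = (8); d = 8

In the PID Z, (a, b) is generated by gcd(a, b). Compute gcd(448, 360) with the extended Euclidean algorithm, tracking rows (r, s, t) with s·448 + t·360 = r:
  row A: (448, 1, 0)   [1·448 + 0·360 = 448]
  row B: (360, 0, 1)   [0·448 + 1·360 = 360]
  448 = 1·360 + 88   → row C = row A − 1·row B = (88, 1, −1)   [check: 1·448 − 1·360 = 88]
  360 = 4·88 + 8   → row D = row B − 4·row C = (8, −4, 5)   [check: −4·448 + 5·360 = 8]
  88 = 11·8 + 0   → remainder 0, stop. gcd = 8 (last nonzero row D).
So gcd(360, 448) = 8, with Bézout identity −4·448 + 5·360 = 8. Containment (⊇): the Bézout identity exhibits 8 as an element of (360, 448), giving (8) ⊆ (360, 448). Containment (⊆): since 8 | 360 and 8 | 448 (360 = 8·45, 448 = 8·56), every Z-linear combination of 360 and 448 is divisible by 8, so (360, 448) ⊆ (8). Therefore (360, 448) = (8), d = 8.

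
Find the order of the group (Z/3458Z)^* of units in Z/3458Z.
|(Z/3458Z)^*| = 1296

(Z/3458Z)^* consists of the classes a with gcd(a, 3458) = 1, so its order is φ(3458). φ is multiplicative, with φ(p^e) = p^e − p^(e−1). Factorise 3458 = 2 · 7 · 13 · 19. Then
  φ(3458) = (2 − 1) · (7 − 1) · (13 − 1) · (19 − 1) = 1 · 6 · 12 · 18 = 1296.
Thus |(Z/3458Z)^*| = 1296.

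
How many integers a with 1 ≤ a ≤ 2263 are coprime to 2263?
The number of a ∈ {1, ..., 2263} with gcd(a, 2263) = 1 is by definition Euler's totient φ(2263). φ is multiplicative, with φ(p^e) = p^e − p^(e−1). Factorise 2263 = 31 · 73. Then
  φ(2263) = (31 − 1) · (73 − 1) = 30 · 72 = 2160.
So there are 2160 such integers.

Final answer: 2160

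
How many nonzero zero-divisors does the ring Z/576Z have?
Z/576Z has 383 nonzero zero-divisors

In Z/576Z each nonzero element is either a unit (gcd with 576 is 1) or a zero-divisor (gcd > 1). The number of units is φ(576): factorise 576 = 2^6 · 3^2, so φ(576) = (2^6 − 2^5) · (3^2 − 3^1) = 32 · 6 = 192. The nonzero elements number 576 − 1 = 575. Hence the nonzero zero-divisors number 575 − 192 = 383.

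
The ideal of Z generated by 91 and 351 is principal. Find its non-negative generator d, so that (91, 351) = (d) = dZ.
(91, 351) = (13); d = 13

In the PID Z, (a, b) is generated by gcd(a, b). Compute gcd(351, 91) with the extended Euclidean algorithm, tracking rows (r, s, t) with s·351 + t·91 = r:
  row A: (351, 1, 0)   [1·351 + 0·91 = 351]
  row B: (91, 0, 1)   [0·351 + 1·91 = 91]
  351 = 3·91 + 78   → row C = row A − 3·row B = (78, 1, −3)   [check: 1·351 − 3·91 = 78]
  91 = 1·78 + 13   → row D = row B − 1·row C = (13, −1, 4)   [check: −1·351 + 4·91 = 13]
  78 = 6·13 + 0   → remainder 0, stop. gcd = 13 (last nonzero row D).
So gcd(91, 351) = 13, with Bézout identity −1·351 + 4·91 = 13. Containment (⊇): the Bézout identity exhibits 13 as an element of (91, 351), giving (13) ⊆ (91, 351). Containment (⊆): since 13 | 91 and 13 | 351 (91 = 13·7, 351 = 13·27), every Z-linear combination of 91 and 351 is divisible by 13, so (91, 351) ⊆ (13). Therefore (91, 351) = (13), d = 13.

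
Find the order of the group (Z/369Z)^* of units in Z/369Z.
(Z/369Z)^* consists of the classes a with gcd(a, 369) = 1, so its order is φ(369). φ is multiplicative, with φ(p^e) = p^e − p^(e−1). Factorise 369 = 3^2 · 41. Then
  φ(369) = (3^2 − 3^1) · (41 − 1) = 6 · 40 = 240.
Thus |(Z/369Z)^*| = 240.

Final answer: |(Z/369Z)^*| = 240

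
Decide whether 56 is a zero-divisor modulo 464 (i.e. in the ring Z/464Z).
gcd(56, 464) = 8 > 1, so 56 is not a unit in Z/464Z. In Z/nZ every nonzero non-unit is a zero-divisor: explicitly, take b = 464/gcd = 58 ≠ 0 (mod 464); then 56·58 = 3248 = 7·464, i.e. 56·58 ≡ 0 (mod 464). So 56 is a zero-divisor.

Final answer: YES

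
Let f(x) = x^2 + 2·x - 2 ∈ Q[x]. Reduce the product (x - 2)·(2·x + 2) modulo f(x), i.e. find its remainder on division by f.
First multiply in Q[x] without reducing: a · b = 2·x^2 - 2·x - 4. Now divide by f(x) = x^2 + 2·x - 2, eliminating the leading term at each step:
  leading term 2·x^2: subtract (2)·f(x) = 2·x^2 + 4·x - 4, leaving -6·x
The degree is now < 2, so this is the remainder. Hence a · b ≡ -6·x in Q[x]/(f).

Final answer: a · b ≡ -6·x (mod f(x))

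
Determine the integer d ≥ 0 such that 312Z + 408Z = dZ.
(312, 408) = (24); d = 24

In the PID Z, (a, b) is generated by gcd(a, b). Compute gcd(408, 312) with the extended Euclidean algorithm, tracking rows (r, s, t) with s·408 + t·312 = r:
  row A: (408, 1, 0)   [1·408 + 0·312 = 408]
  row B: (312, 0, 1)   [0·408 + 1·312 = 312]
  408 = 1·312 + 96   → row C = row A − 1·row B = (96, 1, −1)   [check: 1·408 − 1·312 = 96]
  312 = 3·96 + 24   → row D = row B − 3·row C = (24, −3, 4)   [check: −3·408 + 4·312 = 24]
  96 = 4·24 + 0   → remainder 0, stop. gcd = 24 (last nonzero row D).
So gcd(312, 408) = 24, with Bézout identity −3·408 + 4·312 = 24. Containment (⊇): the Bézout identity exhibits 24 as an element of (312, 408), giving (24) ⊆ (312, 408). Containment (⊆): since 24 | 312 and 24 | 408 (312 = 24·13, 408 = 24·17), every Z-linear combination of 312 and 408 is divisible by 24, so (312, 408) ⊆ (24). Therefore (312, 408) = (24), d = 24.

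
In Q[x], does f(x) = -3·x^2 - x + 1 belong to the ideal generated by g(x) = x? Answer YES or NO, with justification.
In Q[x] the ideal (g) consists of all multiples of g, so f ∈ (g) iff g | f, i.e. iff the remainder of f on division by g is 0. Divide f by g (g is monic, so eliminate the leading term of the running remainder at each step):
  leading term -3·x^2: subtract (-3·x)·g(x) = -3·x^2, leaving 1 - x
  leading term -x: subtract (-1)·g(x) = -x, leaving 1
The remainder r(x) = 1 ≠ 0 (and deg r < deg g), so g ∤ f, i.e. f ∉ (g).

Final answer: NO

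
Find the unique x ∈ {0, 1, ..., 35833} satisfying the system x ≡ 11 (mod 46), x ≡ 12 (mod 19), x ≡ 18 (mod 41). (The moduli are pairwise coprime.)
The moduli 46, 19, 41 are pairwise coprime, so by the CRT there is a unique solution mod 46·19·41 = 35834.
Solve by successive substitution. Start with x ≡ 11 (mod 46).
  Combine with x ≡ 12 (mod 19): write x = 11 + 46·t and require 11 + 46·t ≡ 12 (mod 19), i.e. 46·t ≡ 12 − 11 ≡ 1 (mod 19). Since 46^(−1) ≡ 12 (mod 19) (46 ≡ 8 (mod 19)), t ≡ 12·1 ≡ 12 (mod 19). So x ≡ 11 + 46·12 = 563 (mod 874).
  Combine with x ≡ 18 (mod 41): write x = 563 + 874·t and require 563 + 874·t ≡ 18 (mod 41), i.e. 874·t ≡ 18 − 563 ≡ 29 (mod 41). Since 874^(−1) ≡ 19 (mod 41) (874 ≡ 13 (mod 41)), t ≡ 19·29 ≡ 18 (mod 41). So x ≡ 563 + 874·18 = 16295 (mod 35834).
Unique solution in [0, 35834): x = 16295.

Final answer: x ≡ 16295 (mod 35834); the representative in [0, 35834) is 16295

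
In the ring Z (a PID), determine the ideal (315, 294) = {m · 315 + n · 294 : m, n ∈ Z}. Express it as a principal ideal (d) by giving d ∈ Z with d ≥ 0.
(315, 294) = (21); d = 21

In the PID Z, (a, b) is generated by gcd(a, b). Compute gcd(315, 294) with the extended Euclidean algorithm, tracking rows (r, s, t) with s·315 + t·294 = r:
  row A: (315, 1, 0)   [1·315 + 0·294 = 315]
  row B: (294, 0, 1)   [0·315 + 1·294 = 294]
  315 = 1·294 + 21   → row C = row A − 1·row B = (21, 1, −1)   [check: 1·315 − 1·294 = 21]
  294 = 14·21 + 0   → remainder 0, stop. gcd = 21 (last nonzero row C).
So gcd(315, 294) = 21, with Bézout identity 1·315 − 1·294 = 21. Containment (⊇): the Bézout identity exhibits 21 as an element of (315, 294), giving (21) ⊆ (315, 294). Containment (⊆): since 21 | 315 and 21 | 294 (315 = 21·15, 294 = 21·14), every Z-linear combination of 315 and 294 is divisible by 21, so (315, 294) ⊆ (21). Therefore (315, 294) = (21), d = 21.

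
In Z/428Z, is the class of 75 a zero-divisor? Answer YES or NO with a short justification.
NO

gcd(75, 428) = 1, so 75 is a unit in Z/428Z (it has a multiplicative inverse). A unit cannot be a zero-divisor: if 75·b ≡ 0 then multiplying both sides by 75^(−1) gives b ≡ 0. So 75 is not a zero-divisor.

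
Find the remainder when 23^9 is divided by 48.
23

Use repeated squaring. Binary(9) = 1001. Walk through the bits of the exponent 9 left-to-right: at each bit after the leading one, square the running value, then multiply by 23 if the bit is 1 (always reducing mod 48):
  bit 1 = 1 (leading): start with 23.
  bit 2 = 0: square 23^2 = 529 ≡ 1 (mod 48).
  bit 3 = 0: square 1^2 = 1 (mod 48).
  bit 4 = 1: square 1^2 = 1; bit is 1, so multiply 1·23 = 23 (mod 48).
Final value: 23^9 ≡ 23 (mod 48).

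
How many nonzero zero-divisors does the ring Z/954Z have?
In Z/954Z each nonzero element is either a unit (gcd with 954 is 1) or a zero-divisor (gcd > 1). The number of units is φ(954): factorise 954 = 2 · 3^2 · 53, so φ(954) = (2 − 1) · (3^2 − 3^1) · (53 − 1) = 1 · 6 · 52 = 312. The nonzero elements number 954 − 1 = 953. Hence the nonzero zero-divisors number 953 − 312 = 641.

Final answer: Z/954Z has 641 nonzero zero-divisors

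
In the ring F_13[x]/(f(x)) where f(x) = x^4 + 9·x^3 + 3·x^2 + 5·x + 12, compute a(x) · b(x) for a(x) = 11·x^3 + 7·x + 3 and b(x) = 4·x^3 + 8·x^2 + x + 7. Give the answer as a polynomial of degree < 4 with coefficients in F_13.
Multiply as integer polynomials: a · b = 44·x^6 + 88·x^5 + 39·x^4 + 145·x^3 + 31·x^2 + 52·x + 21. Reducing coefficients mod 13: a · b ≡ 5·x^6 + 10·x^5 + 2·x^3 + 5·x^2 + 8. Now divide by f(x) = x^4 + 9·x^3 + 3·x^2 + 5·x + 12 in F_13[x], eliminating the leading term at each step:
  leading term 5·x^6: subtract (5·x^2)·f(x) = 5·x^6 + 6·x^5 + 2·x^4 + 12·x^3 + 8·x^2, leaving 4·x^5 + 11·x^4 + 3·x^3 + 10·x^2 + 8 (coefficients mod 13)
  leading term 4·x^5: subtract (4·x)·f(x) = 4·x^5 + 10·x^4 + 12·x^3 + 7·x^2 + 9·x, leaving x^4 + 4·x^3 + 3·x^2 + 4·x + 8 (coefficients mod 13)
  leading term x^4: subtract (1)·f(x) = x^4 + 9·x^3 + 3·x^2 + 5·x + 12, leaving 8·x^3 + 12·x + 9 (coefficients mod 13)
The degree is now < 4, so this is the remainder. Hence a · b ≡ 8·x^3 + 12·x + 9 in F_13[x]/(f).

Final answer: a · b ≡ 8·x^3 + 12·x + 9 (mod f(x))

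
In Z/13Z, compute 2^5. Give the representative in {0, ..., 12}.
6

Use repeated squaring. Binary(5) = 101. Walk through the bits of the exponent 5 left-to-right: at each bit after the leading one, square the running value, then multiply by 2 if the bit is 1 (always reducing mod 13):
  bit 1 = 1 (leading): start with 2.
  bit 2 = 0: square 2^2 = 4 (mod 13).
  bit 3 = 1: square 4^2 = 16 ≡ 3; bit is 1, so multiply 3·2 = 6 (mod 13).
Final value: 2^5 ≡ 6 (mod 13).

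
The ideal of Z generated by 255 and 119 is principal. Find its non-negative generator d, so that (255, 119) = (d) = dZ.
In the PID Z, (a, b) is generated by gcd(a, b). Compute gcd(255, 119) with the extended Euclidean algorithm, tracking rows (r, s, t) with s·255 + t·119 = r:
  row A: (255, 1, 0)   [1·255 + 0·119 = 255]
  row B: (119, 0, 1)   [0·255 + 1·119 = 119]
  255 = 2·119 + 17   → row C = row A − 2·row B = (17, 1, −2)   [check: 1·255 − 2·119 = 17]
  119 = 7·17 + 0   → remainder 0, stop. gcd = 17 (last nonzero row C).
So gcd(255, 119) = 17, with Bézout identity 1·255 − 2·119 = 17. Containment (⊇): the Bézout identity exhibits 17 as an element of (255, 119), giving (17) ⊆ (255, 119). Containment (⊆): since 17 | 255 and 17 | 119 (255 = 17·15, 119 = 17·7), every Z-linear combination of 255 and 119 is divisible by 17, so (255, 119) ⊆ (17). Therefore (255, 119) = (17), d = 17.

Final answer: (255, 119) = (17); d = 17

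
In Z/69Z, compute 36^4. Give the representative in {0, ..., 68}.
18

Use repeated squaring. Binary(4) = 100. Walk through the bits of the exponent 4 left-to-right: at each bit after the leading one, square the running value, then multiply by 36 if the bit is 1 (always reducing mod 69):
  bit 1 = 1 (leading): start with 36.
  bit 2 = 0: square 36^2 = 1296 ≡ 54 (mod 69).
  bit 3 = 0: square 54^2 = 2916 ≡ 18 (mod 69).
Final value: 36^4 ≡ 18 (mod 69).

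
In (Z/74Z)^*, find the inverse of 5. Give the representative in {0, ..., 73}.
5^(−1) ≡ 15 (mod 74)

Apply the extended Euclidean algorithm to (74, 5), tracking rows (r, s, t) with s·74 + t·5 = r. Each division r_prev = q·r_cur + r_new produces the new row as (previous row) − q·(current row):
  row A: (74, 1, 0)   [1·74 + 0·5 = 74]
  row B: (5, 0, 1)   [0·74 + 1·5 = 5]
  74 = 14·5 + 4   → row C = row A − 14·row B = (4, 1, −14)   [check: 1·74 − 14·5 = 4]
  5 = 1·4 + 1   → row D = row B − 1·row C = (1, −1, 15)   [check: −1·74 + 15·5 = 1]
  4 = 4·1 + 0   → remainder 0, stop. gcd = 1 (last nonzero row D).
The gcd is 1, so 5 is invertible mod 74. The last nonzero row gives −1·74 + 15·5 = 1, so t = 15. So 5^(−1) ≡ 15 (mod 74). Verify: 5 · 15 = 75 ≡ 1 (mod 74). ✓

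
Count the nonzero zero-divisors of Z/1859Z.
In Z/1859Z each nonzero element is either a unit (gcd with 1859 is 1) or a zero-divisor (gcd > 1). The number of units is φ(1859): factorise 1859 = 11 · 13^2, so φ(1859) = (11 − 1) · (13^2 − 13^1) = 10 · 156 = 1560. The nonzero elements number 1859 − 1 = 1858. Hence the nonzero zero-divisors number 1858 − 1560 = 298.

Final answer: Z/1859Z has 298 nonzero zero-divisors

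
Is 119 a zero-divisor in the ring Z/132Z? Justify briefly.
NO

gcd(119, 132) = 1, so 119 is a unit in Z/132Z (it has a multiplicative inverse). A unit cannot be a zero-divisor: if 119·b ≡ 0 then multiplying both sides by 119^(−1) gives b ≡ 0. So 119 is not a zero-divisor.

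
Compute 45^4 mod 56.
25

Use repeated squaring. Binary(4) = 100. Walk through the bits of the exponent 4 left-to-right: at each bit after the leading one, square the running value, then multiply by 45 if the bit is 1 (always reducing mod 56):
  bit 1 = 1 (leading): start with 45.
  bit 2 = 0: square 45^2 = 2025 ≡ 9 (mod 56).
  bit 3 = 0: square 9^2 = 81 ≡ 25 (mod 56).
Final value: 45^4 ≡ 25 (mod 56).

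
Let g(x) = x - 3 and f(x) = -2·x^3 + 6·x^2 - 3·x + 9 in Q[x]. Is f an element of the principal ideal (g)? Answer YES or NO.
YES

In Q[x] the ideal (g) consists of all multiples of g, so f ∈ (g) iff g | f, i.e. iff the remainder of f on division by g is 0. Divide f by g (g is monic, so eliminate the leading term of the running remainder at each step):
  leading term -2·x^3: subtract (-2·x^2)·g(x) = -2·x^3 + 6·x^2, leaving 9 - 3·x
  leading term -3·x: subtract (-3)·g(x) = 9 - 3·x, leaving 0
The remainder is 0, so f(x) = g(x) · h(x) with h(x) = -2·x^2 - 3. Hence g | f, i.e. f ∈ (g).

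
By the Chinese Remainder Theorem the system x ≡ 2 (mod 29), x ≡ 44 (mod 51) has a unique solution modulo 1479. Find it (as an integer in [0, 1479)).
x ≡ 350 (mod 1479); the representative in [0, 1479) is 350

The moduli 29, 51 are pairwise coprime, so by the CRT there is a unique solution mod 29·51 = 1479.
Solve by successive substitution. Start with x ≡ 2 (mod 29).
  Combine with x ≡ 44 (mod 51): write x = 2 + 29·t and require 2 + 29·t ≡ 44 (mod 51), i.e. 29·t ≡ 44 − 2 ≡ 42 (mod 51). Since 29^(−1) ≡ 44 (mod 51), t ≡ 44·42 ≡ 12 (mod 51). So x ≡ 2 + 29·12 = 350 (mod 1479).
Unique solution in [0, 1479): x = 350.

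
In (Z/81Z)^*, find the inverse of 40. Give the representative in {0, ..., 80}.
Apply the extended Euclidean algorithm to (81, 40), tracking rows (r, s, t) with s·81 + t·40 = r. Each division r_prev = q·r_cur + r_new produces the new row as (previous row) − q·(current row):
  row A: (81, 1, 0)   [1·81 + 0·40 = 81]
  row B: (40, 0, 1)   [0·81 + 1·40 = 40]
  81 = 2·40 + 1   → row C = row A − 2·row B = (1, 1, −2)   [check: 1·81 − 2·40 = 1]
  40 = 40·1 + 0   → remainder 0, stop. gcd = 1 (last nonzero row C).
The gcd is 1, so 40 is invertible mod 81. The last nonzero row gives 1·81 − 2·40 = 1, so t = −2. So 40^(−1) ≡ −2 ≡ 79 (mod 81). Verify: 40 · 79 = 3160 ≡ 1 (mod 81). ✓

Final answer: 40^(−1) ≡ 79 (mod 81)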